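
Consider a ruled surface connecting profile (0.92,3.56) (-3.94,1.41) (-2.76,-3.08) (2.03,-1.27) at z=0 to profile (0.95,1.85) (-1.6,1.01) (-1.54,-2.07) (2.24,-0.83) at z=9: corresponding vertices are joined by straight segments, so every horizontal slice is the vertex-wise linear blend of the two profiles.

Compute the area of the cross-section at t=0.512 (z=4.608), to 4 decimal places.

Cross-section at t=0.512: each vertex is (1-t)·p0[i] + t·p1[i].
  v1: (1-0.512)·(0.92,3.56) + 0.512·(0.95,1.85) = (0.9354,2.6845)
  v2: (1-0.512)·(-3.94,1.41) + 0.512·(-1.6,1.01) = (-2.7419,1.2052)
  v3: (1-0.512)·(-2.76,-3.08) + 0.512·(-1.54,-2.07) = (-2.1354,-2.5629)
  v4: (1-0.512)·(2.03,-1.27) + 0.512·(2.24,-0.83) = (2.1375,-1.0447)
Shoelace sum Σ(x_i·y_{i+1} − x_{i+1}·y_i):
  i=1: 0.9354·1.2052 − -2.7419·2.6845 = +8.4879 (running +8.4879)
  i=2: -2.7419·-2.5629 − -2.1354·1.2052 = +9.6007 (running +18.0887)
  i=3: -2.1354·-1.0447 − 2.1375·-2.5629 = +7.7091 (running +25.7977)
  i=4: 2.1375·2.6845 − 0.9354·-1.0447 = +6.7153 (running +32.5131)
Area = |Σ|/2 = |32.5131|/2 = 16.2565

Area at t=0.512: 16.2565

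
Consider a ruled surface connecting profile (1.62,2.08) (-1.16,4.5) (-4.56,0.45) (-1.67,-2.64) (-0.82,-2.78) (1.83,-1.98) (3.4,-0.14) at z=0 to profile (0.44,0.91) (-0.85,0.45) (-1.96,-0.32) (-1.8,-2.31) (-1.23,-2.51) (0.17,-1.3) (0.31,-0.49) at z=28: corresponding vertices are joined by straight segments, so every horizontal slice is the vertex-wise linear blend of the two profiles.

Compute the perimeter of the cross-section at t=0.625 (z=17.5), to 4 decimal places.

Perimeter at t=0.625: 13.4587

Cross-section at t=0.625: each vertex is (1-t)·p0[i] + t·p1[i].
  v1: (1-0.625)·(1.62,2.08) + 0.625·(0.44,0.91) = (0.8825,1.3487)
  v2: (1-0.625)·(-1.16,4.5) + 0.625·(-0.85,0.45) = (-0.9662,1.9688)
  v3: (1-0.625)·(-4.56,0.45) + 0.625·(-1.96,-0.32) = (-2.9350,-0.0312)
  v4: (1-0.625)·(-1.67,-2.64) + 0.625·(-1.8,-2.31) = (-1.7512,-2.4337)
  v5: (1-0.625)·(-0.82,-2.78) + 0.625·(-1.23,-2.51) = (-1.0762,-2.6113)
  v6: (1-0.625)·(1.83,-1.98) + 0.625·(0.17,-1.3) = (0.7925,-1.5550)
  v7: (1-0.625)·(3.4,-0.14) + 0.625·(0.31,-0.49) = (1.4688,-0.3588)
Perimeter = Σ |v_{i+1} − v_i|:
  edge 1→2: √(-1.8487² + 0.6200²) = 1.9499 (running 1.9499)
  edge 2→3: √(-1.9688² + -2.0000²) = 2.8064 (running 4.7564)
  edge 3→4: √(1.1838² + -2.4025²) = 2.6783 (running 7.4347)
  edge 4→5: √(0.6750² + -0.1775²) = 0.6979 (running 8.1326)
  edge 5→6: √(1.8687² + 1.0563²) = 2.1466 (running 10.2792)
  edge 6→7: √(0.6763² + 1.1963²) = 1.3742 (running 11.6534)
  edge 7→1: √(-0.5862² + 1.7075²) = 1.8053 (running 13.4587)
Perimeter = 13.4587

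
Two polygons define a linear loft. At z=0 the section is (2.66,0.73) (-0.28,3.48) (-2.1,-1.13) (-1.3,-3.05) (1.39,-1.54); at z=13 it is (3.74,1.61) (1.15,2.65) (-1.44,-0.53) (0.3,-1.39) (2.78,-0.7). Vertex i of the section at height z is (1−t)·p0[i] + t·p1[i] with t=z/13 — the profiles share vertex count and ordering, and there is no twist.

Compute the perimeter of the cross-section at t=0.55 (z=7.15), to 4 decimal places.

Cross-section at t=0.55: each vertex is (1-t)·p0[i] + t·p1[i].
  v1: (1-0.55)·(2.66,0.73) + 0.55·(3.74,1.61) = (3.2540,1.2140)
  v2: (1-0.55)·(-0.28,3.48) + 0.55·(1.15,2.65) = (0.5065,3.0235)
  v3: (1-0.55)·(-2.1,-1.13) + 0.55·(-1.44,-0.53) = (-1.7370,-0.8000)
  v4: (1-0.55)·(-1.3,-3.05) + 0.55·(0.3,-1.39) = (-0.4200,-2.1370)
  v5: (1-0.55)·(1.39,-1.54) + 0.55·(2.78,-0.7) = (2.1545,-1.0780)
Perimeter = Σ |v_{i+1} − v_i|:
  edge 1→2: √(-2.7475² + 1.8095²) = 3.2898 (running 3.2898)
  edge 2→3: √(-2.2435² + -3.8235²) = 4.4331 (running 7.7229)
  edge 3→4: √(1.3170² + -1.3370²) = 1.8767 (running 9.5997)
  edge 4→5: √(2.5745² + 1.0590²) = 2.7838 (running 12.3835)
  edge 5→1: √(1.0995² + 2.2920²) = 2.5421 (running 14.9255)
Perimeter = 14.9255

Perimeter at t=0.55: 14.9255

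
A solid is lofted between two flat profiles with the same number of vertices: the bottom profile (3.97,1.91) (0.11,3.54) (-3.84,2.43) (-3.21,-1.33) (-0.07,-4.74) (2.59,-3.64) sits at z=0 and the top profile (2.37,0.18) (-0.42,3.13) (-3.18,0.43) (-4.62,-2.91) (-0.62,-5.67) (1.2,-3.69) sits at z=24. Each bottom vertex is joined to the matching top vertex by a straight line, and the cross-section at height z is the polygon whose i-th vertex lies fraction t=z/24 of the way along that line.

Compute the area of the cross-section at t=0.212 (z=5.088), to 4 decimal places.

Cross-section at t=0.212: each vertex is (1-t)·p0[i] + t·p1[i].
  v1: (1-0.212)·(3.97,1.91) + 0.212·(2.37,0.18) = (3.6308,1.5432)
  v2: (1-0.212)·(0.11,3.54) + 0.212·(-0.42,3.13) = (-0.0024,3.4531)
  v3: (1-0.212)·(-3.84,2.43) + 0.212·(-3.18,0.43) = (-3.7001,2.0060)
  v4: (1-0.212)·(-3.21,-1.33) + 0.212·(-4.62,-2.91) = (-3.5089,-1.6650)
  v5: (1-0.212)·(-0.07,-4.74) + 0.212·(-0.62,-5.67) = (-0.1866,-4.9372)
  v6: (1-0.212)·(2.59,-3.64) + 0.212·(1.2,-3.69) = (2.2953,-3.6506)
Shoelace sum Σ(x_i·y_{i+1} − x_{i+1}·y_i):
  i=1: 3.6308·3.4531 − -0.0024·1.5432 = +12.5411 (running +12.5411)
  i=2: -0.0024·2.0060 − -3.7001·3.4531 = +12.7719 (running +25.3130)
  i=3: -3.7001·-1.6650 − -3.5089·2.0060 = +13.1994 (running +38.5124)
  i=4: -3.5089·-4.9372 − -0.1866·-1.6650 = +17.0134 (running +55.5258)
  i=5: -0.1866·-3.6506 − 2.2953·-4.9372 = +12.0136 (running +67.5394)
  i=6: 2.2953·1.5432 − 3.6308·-3.6506 = +16.7968 (running +84.3362)
Area = |Σ|/2 = |84.3362|/2 = 42.1681

Area at t=0.212: 42.1681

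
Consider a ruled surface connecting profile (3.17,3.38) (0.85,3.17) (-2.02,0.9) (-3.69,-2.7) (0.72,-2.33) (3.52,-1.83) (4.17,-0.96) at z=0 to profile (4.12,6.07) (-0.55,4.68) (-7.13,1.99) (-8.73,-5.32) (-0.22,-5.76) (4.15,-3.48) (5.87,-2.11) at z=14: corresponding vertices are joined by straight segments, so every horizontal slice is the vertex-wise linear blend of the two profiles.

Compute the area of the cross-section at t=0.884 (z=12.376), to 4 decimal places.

Area at t=0.884: 106.7626

Cross-section at t=0.884: each vertex is (1-t)·p0[i] + t·p1[i].
  v1: (1-0.884)·(3.17,3.38) + 0.884·(4.12,6.07) = (4.0098,5.7580)
  v2: (1-0.884)·(0.85,3.17) + 0.884·(-0.55,4.68) = (-0.3876,4.5048)
  v3: (1-0.884)·(-2.02,0.9) + 0.884·(-7.13,1.99) = (-6.5372,1.8636)
  v4: (1-0.884)·(-3.69,-2.7) + 0.884·(-8.73,-5.32) = (-8.1454,-5.0161)
  v5: (1-0.884)·(0.72,-2.33) + 0.884·(-0.22,-5.76) = (-0.1110,-5.3621)
  v6: (1-0.884)·(3.52,-1.83) + 0.884·(4.15,-3.48) = (4.0769,-3.2886)
  v7: (1-0.884)·(4.17,-0.96) + 0.884·(5.87,-2.11) = (5.6728,-1.9766)
Shoelace sum Σ(x_i·y_{i+1} − x_{i+1}·y_i):
  i=1: 4.0098·4.5048 − -0.3876·5.7580 = +20.2953 (running +20.2953)
  i=2: -0.3876·1.8636 − -6.5372·4.5048 = +28.7269 (running +49.0222)
  i=3: -6.5372·-5.0161 − -8.1454·1.8636 = +47.9707 (running +96.9929)
  i=4: -8.1454·-5.3621 − -0.1110·-5.0161 = +43.1198 (running +140.1127)
  i=5: -0.1110·-3.2886 − 4.0769·-5.3621 = +22.2258 (running +162.3385)
  i=6: 4.0769·-1.9766 − 5.6728·-3.2886 = +10.5971 (running +172.9357)
  i=7: 5.6728·5.7580 − 4.0098·-1.9766 = +40.5895 (running +213.5252)
Area = |Σ|/2 = |213.5252|/2 = 106.7626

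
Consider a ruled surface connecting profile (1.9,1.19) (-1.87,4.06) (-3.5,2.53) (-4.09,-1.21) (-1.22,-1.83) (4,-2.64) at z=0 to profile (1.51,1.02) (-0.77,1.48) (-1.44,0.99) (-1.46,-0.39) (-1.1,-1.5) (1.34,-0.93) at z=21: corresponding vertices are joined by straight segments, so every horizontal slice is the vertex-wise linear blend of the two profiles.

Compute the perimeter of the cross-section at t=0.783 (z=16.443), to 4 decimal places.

Perimeter at t=0.783: 12.5997

Cross-section at t=0.783: each vertex is (1-t)·p0[i] + t·p1[i].
  v1: (1-0.783)·(1.9,1.19) + 0.783·(1.51,1.02) = (1.5946,1.0569)
  v2: (1-0.783)·(-1.87,4.06) + 0.783·(-0.77,1.48) = (-1.0087,2.0399)
  v3: (1-0.783)·(-3.5,2.53) + 0.783·(-1.44,0.99) = (-1.8870,1.3242)
  v4: (1-0.783)·(-4.09,-1.21) + 0.783·(-1.46,-0.39) = (-2.0307,-0.5679)
  v5: (1-0.783)·(-1.22,-1.83) + 0.783·(-1.1,-1.5) = (-1.1260,-1.5716)
  v6: (1-0.783)·(4,-2.64) + 0.783·(1.34,-0.93) = (1.9172,-1.3011)
Perimeter = Σ |v_{i+1} − v_i|:
  edge 1→2: √(-2.6033² + 0.9830²) = 2.7827 (running 2.7827)
  edge 2→3: √(-0.8783² + -0.7157²) = 1.1330 (running 3.9157)
  edge 3→4: √(-0.1437² + -1.8921²) = 1.8976 (running 5.8133)
  edge 4→5: √(0.9047² + -1.0037²) = 1.3512 (running 7.1645)
  edge 5→6: √(3.0433² + 0.2705²) = 3.0553 (running 10.2197)
  edge 6→1: √(-0.3226² + 2.3580²) = 2.3799 (running 12.5997)
Perimeter = 12.5997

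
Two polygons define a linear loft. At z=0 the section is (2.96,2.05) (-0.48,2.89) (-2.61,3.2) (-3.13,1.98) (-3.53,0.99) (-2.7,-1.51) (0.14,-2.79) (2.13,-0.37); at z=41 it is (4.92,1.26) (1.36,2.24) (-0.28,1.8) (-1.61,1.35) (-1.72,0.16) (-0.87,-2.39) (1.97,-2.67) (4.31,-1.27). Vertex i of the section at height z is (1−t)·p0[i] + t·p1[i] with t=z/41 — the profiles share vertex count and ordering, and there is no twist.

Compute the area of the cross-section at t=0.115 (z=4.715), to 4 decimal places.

Area at t=0.115: 25.5744

Cross-section at t=0.115: each vertex is (1-t)·p0[i] + t·p1[i].
  v1: (1-0.115)·(2.96,2.05) + 0.115·(4.92,1.26) = (3.1854,1.9591)
  v2: (1-0.115)·(-0.48,2.89) + 0.115·(1.36,2.24) = (-0.2684,2.8153)
  v3: (1-0.115)·(-2.61,3.2) + 0.115·(-0.28,1.8) = (-2.3420,3.0390)
  v4: (1-0.115)·(-3.13,1.98) + 0.115·(-1.61,1.35) = (-2.9552,1.9076)
  v5: (1-0.115)·(-3.53,0.99) + 0.115·(-1.72,0.16) = (-3.3218,0.8945)
  v6: (1-0.115)·(-2.7,-1.51) + 0.115·(-0.87,-2.39) = (-2.4896,-1.6112)
  v7: (1-0.115)·(0.14,-2.79) + 0.115·(1.97,-2.67) = (0.3505,-2.7762)
  v8: (1-0.115)·(2.13,-0.37) + 0.115·(4.31,-1.27) = (2.3807,-0.4735)
Shoelace sum Σ(x_i·y_{i+1} − x_{i+1}·y_i):
  i=1: 3.1854·2.8153 − -0.2684·1.9591 = +9.4935 (running +9.4935)
  i=2: -0.2684·3.0390 − -2.3420·2.8153 = +5.7778 (running +15.2713)
  i=3: -2.3420·1.9076 − -2.9552·3.0390 = +4.5133 (running +19.7846)
  i=4: -2.9552·0.8945 − -3.3218·1.9076 = +3.6930 (running +23.4776)
  i=5: -3.3218·-1.6112 − -2.4896·0.8945 = +7.5792 (running +31.0568)
  i=6: -2.4896·-2.7762 − 0.3505·-1.6112 = +7.4761 (running +38.5329)
  i=7: 0.3505·-0.4735 − 2.3807·-2.7762 = +6.4434 (running +44.9763)
  i=8: 2.3807·1.9591 − 3.1854·-0.4735 = +6.1724 (running +51.1487)
Area = |Σ|/2 = |51.1487|/2 = 25.5744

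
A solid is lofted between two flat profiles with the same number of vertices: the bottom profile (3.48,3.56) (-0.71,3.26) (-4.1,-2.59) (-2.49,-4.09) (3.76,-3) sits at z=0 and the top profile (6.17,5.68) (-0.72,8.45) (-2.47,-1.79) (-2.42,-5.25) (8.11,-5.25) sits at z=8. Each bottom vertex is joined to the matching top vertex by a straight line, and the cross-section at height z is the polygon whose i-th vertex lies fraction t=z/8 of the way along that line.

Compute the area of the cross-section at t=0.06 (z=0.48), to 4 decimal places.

Area at t=0.06: 46.4071

Cross-section at t=0.06: each vertex is (1-t)·p0[i] + t·p1[i].
  v1: (1-0.06)·(3.48,3.56) + 0.06·(6.17,5.68) = (3.6414,3.6872)
  v2: (1-0.06)·(-0.71,3.26) + 0.06·(-0.72,8.45) = (-0.7106,3.5714)
  v3: (1-0.06)·(-4.1,-2.59) + 0.06·(-2.47,-1.79) = (-4.0022,-2.5420)
  v4: (1-0.06)·(-2.49,-4.09) + 0.06·(-2.42,-5.25) = (-2.4858,-4.1596)
  v5: (1-0.06)·(3.76,-3) + 0.06·(8.11,-5.25) = (4.0210,-3.1350)
Shoelace sum Σ(x_i·y_{i+1} − x_{i+1}·y_i):
  i=1: 3.6414·3.5714 − -0.7106·3.6872 = +15.6250 (running +15.6250)
  i=2: -0.7106·-2.5420 − -4.0022·3.5714 = +16.0998 (running +31.7248)
  i=3: -4.0022·-4.1596 − -2.4858·-2.5420 = +10.3286 (running +42.0535)
  i=4: -2.4858·-3.1350 − 4.0210·-4.1596 = +24.5187 (running +66.5722)
  i=5: 4.0210·3.6872 − 3.6414·-3.1350 = +26.2420 (running +92.8142)
Area = |Σ|/2 = |92.8142|/2 = 46.4071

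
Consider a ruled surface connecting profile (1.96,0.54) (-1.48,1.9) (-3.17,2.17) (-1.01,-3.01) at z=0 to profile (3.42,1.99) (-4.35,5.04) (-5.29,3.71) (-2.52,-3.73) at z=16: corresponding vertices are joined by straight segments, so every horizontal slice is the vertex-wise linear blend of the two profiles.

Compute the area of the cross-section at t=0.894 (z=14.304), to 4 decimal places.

Area at t=0.894: 33.3833

Cross-section at t=0.894: each vertex is (1-t)·p0[i] + t·p1[i].
  v1: (1-0.894)·(1.96,0.54) + 0.894·(3.42,1.99) = (3.2652,1.8363)
  v2: (1-0.894)·(-1.48,1.9) + 0.894·(-4.35,5.04) = (-4.0458,4.7072)
  v3: (1-0.894)·(-3.17,2.17) + 0.894·(-5.29,3.71) = (-5.0653,3.5468)
  v4: (1-0.894)·(-1.01,-3.01) + 0.894·(-2.52,-3.73) = (-2.3599,-3.6537)
Shoelace sum Σ(x_i·y_{i+1} − x_{i+1}·y_i):
  i=1: 3.2652·4.7072 − -4.0458·1.8363 = +22.7993 (running +22.7993)
  i=2: -4.0458·3.5468 − -5.0653·4.7072 = +9.4937 (running +32.2929)
  i=3: -5.0653·-3.6537 − -2.3599·3.5468 = +26.8771 (running +59.1700)
  i=4: -2.3599·1.8363 − 3.2652·-3.6537 = +7.5966 (running +66.7666)
Area = |Σ|/2 = |66.7666|/2 = 33.3833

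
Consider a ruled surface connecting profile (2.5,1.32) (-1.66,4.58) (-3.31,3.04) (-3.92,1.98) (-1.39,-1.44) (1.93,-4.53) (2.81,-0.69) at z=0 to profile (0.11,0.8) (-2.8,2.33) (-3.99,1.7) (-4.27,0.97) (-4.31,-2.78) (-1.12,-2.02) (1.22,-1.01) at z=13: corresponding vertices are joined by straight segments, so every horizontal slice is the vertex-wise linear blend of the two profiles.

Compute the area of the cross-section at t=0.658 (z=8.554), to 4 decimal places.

Area at t=0.658: 23.3706

Cross-section at t=0.658: each vertex is (1-t)·p0[i] + t·p1[i].
  v1: (1-0.658)·(2.5,1.32) + 0.658·(0.11,0.8) = (0.9274,0.9778)
  v2: (1-0.658)·(-1.66,4.58) + 0.658·(-2.8,2.33) = (-2.4101,3.0995)
  v3: (1-0.658)·(-3.31,3.04) + 0.658·(-3.99,1.7) = (-3.7574,2.1583)
  v4: (1-0.658)·(-3.92,1.98) + 0.658·(-4.27,0.97) = (-4.1503,1.3154)
  v5: (1-0.658)·(-1.39,-1.44) + 0.658·(-4.31,-2.78) = (-3.3114,-2.3217)
  v6: (1-0.658)·(1.93,-4.53) + 0.658·(-1.12,-2.02) = (-0.0769,-2.8784)
  v7: (1-0.658)·(2.81,-0.69) + 0.658·(1.22,-1.01) = (1.7638,-0.9006)
Shoelace sum Σ(x_i·y_{i+1} − x_{i+1}·y_i):
  i=1: 0.9274·3.0995 − -2.4101·0.9778 = +5.2311 (running +5.2311)
  i=2: -2.4101·2.1583 − -3.7574·3.0995 = +6.4445 (running +11.6756)
  i=3: -3.7574·1.3154 − -4.1503·2.1583 = +4.0149 (running +15.6905)
  i=4: -4.1503·-2.3217 − -3.3114·1.3154 = +13.9917 (running +29.6822)
  i=5: -3.3114·-2.8784 − -0.0769·-2.3217 = +9.3529 (running +39.0351)
  i=6: -0.0769·-0.9006 − 1.7638·-2.8784 = +5.1462 (running +44.1813)
  i=7: 1.7638·0.9778 − 0.9274·-0.9006 = +2.5599 (running +46.7411)
Area = |Σ|/2 = |46.7411|/2 = 23.3706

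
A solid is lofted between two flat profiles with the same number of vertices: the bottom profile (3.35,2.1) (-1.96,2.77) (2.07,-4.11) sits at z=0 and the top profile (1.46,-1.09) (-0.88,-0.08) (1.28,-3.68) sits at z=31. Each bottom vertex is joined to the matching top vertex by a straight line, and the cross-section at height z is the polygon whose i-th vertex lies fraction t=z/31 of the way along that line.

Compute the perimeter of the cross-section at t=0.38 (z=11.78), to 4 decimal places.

Cross-section at t=0.38: each vertex is (1-t)·p0[i] + t·p1[i].
  v1: (1-0.38)·(3.35,2.1) + 0.38·(1.46,-1.09) = (2.6318,0.8878)
  v2: (1-0.38)·(-1.96,2.77) + 0.38·(-0.88,-0.08) = (-1.5496,1.6870)
  v3: (1-0.38)·(2.07,-4.11) + 0.38·(1.28,-3.68) = (1.7698,-3.9466)
Perimeter = Σ |v_{i+1} − v_i|:
  edge 1→2: √(-4.1814² + 0.7992²) = 4.2571 (running 4.2571)
  edge 2→3: √(3.3194² + -5.6336²) = 6.5388 (running 10.7959)
  edge 3→1: √(0.8620² + 4.8344²) = 4.9106 (running 15.7065)
Perimeter = 15.7065

Perimeter at t=0.38: 15.7065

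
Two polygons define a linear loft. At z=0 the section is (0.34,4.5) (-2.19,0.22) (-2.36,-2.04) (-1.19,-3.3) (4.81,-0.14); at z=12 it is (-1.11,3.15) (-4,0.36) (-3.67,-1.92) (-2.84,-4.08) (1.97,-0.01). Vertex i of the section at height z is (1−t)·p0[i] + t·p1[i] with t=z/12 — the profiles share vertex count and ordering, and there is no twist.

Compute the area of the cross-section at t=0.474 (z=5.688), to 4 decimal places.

Area at t=0.474: 25.9009

Cross-section at t=0.474: each vertex is (1-t)·p0[i] + t·p1[i].
  v1: (1-0.474)·(0.34,4.5) + 0.474·(-1.11,3.15) = (-0.3473,3.8601)
  v2: (1-0.474)·(-2.19,0.22) + 0.474·(-4,0.36) = (-3.0479,0.2864)
  v3: (1-0.474)·(-2.36,-2.04) + 0.474·(-3.67,-1.92) = (-2.9809,-1.9831)
  v4: (1-0.474)·(-1.19,-3.3) + 0.474·(-2.84,-4.08) = (-1.9721,-3.6697)
  v5: (1-0.474)·(4.81,-0.14) + 0.474·(1.97,-0.01) = (3.4638,-0.0784)
Shoelace sum Σ(x_i·y_{i+1} − x_{i+1}·y_i):
  i=1: -0.3473·0.2864 − -3.0479·3.8601 = +11.6659 (running +11.6659)
  i=2: -3.0479·-1.9831 − -2.9809·0.2864 = +6.8981 (running +18.5640)
  i=3: -2.9809·-3.6697 − -1.9721·-1.9831 = +7.0283 (running +25.5923)
  i=4: -1.9721·-0.0784 − 3.4638·-3.6697 = +12.8659 (running +38.4582)
  i=5: 3.4638·3.8601 − -0.3473·-0.0784 = +13.3435 (running +51.8017)
Area = |Σ|/2 = |51.8017|/2 = 25.9009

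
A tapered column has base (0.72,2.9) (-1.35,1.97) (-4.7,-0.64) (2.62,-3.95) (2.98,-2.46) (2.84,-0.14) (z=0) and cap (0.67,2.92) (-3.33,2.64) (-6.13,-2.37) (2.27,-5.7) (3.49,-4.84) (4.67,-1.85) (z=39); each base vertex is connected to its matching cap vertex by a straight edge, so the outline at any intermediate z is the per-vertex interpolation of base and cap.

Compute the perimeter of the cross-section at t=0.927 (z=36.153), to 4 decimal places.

Perimeter at t=0.927: 29.0868

Cross-section at t=0.927: each vertex is (1-t)·p0[i] + t·p1[i].
  v1: (1-0.927)·(0.72,2.9) + 0.927·(0.67,2.92) = (0.6736,2.9185)
  v2: (1-0.927)·(-1.35,1.97) + 0.927·(-3.33,2.64) = (-3.1855,2.5911)
  v3: (1-0.927)·(-4.7,-0.64) + 0.927·(-6.13,-2.37) = (-6.0256,-2.2437)
  v4: (1-0.927)·(2.62,-3.95) + 0.927·(2.27,-5.7) = (2.2955,-5.5722)
  v5: (1-0.927)·(2.98,-2.46) + 0.927·(3.49,-4.84) = (3.4528,-4.6663)
  v6: (1-0.927)·(2.84,-0.14) + 0.927·(4.67,-1.85) = (4.5364,-1.7252)
Perimeter = Σ |v_{i+1} − v_i|:
  edge 1→2: √(-3.8591² + -0.3275²) = 3.8730 (running 3.8730)
  edge 2→3: √(-2.8402² + -4.8348²) = 5.6073 (running 9.4803)
  edge 3→4: √(8.3212² + -3.3285²) = 8.9622 (running 18.4425)
  edge 4→5: √(1.1572² + 0.9060²) = 1.4697 (running 19.9121)
  edge 5→6: √(1.0836² + 2.9411²) = 3.1344 (running 23.0465)
  edge 6→1: √(-3.8628² + 4.6437²) = 6.0403 (running 29.0868)
Perimeter = 29.0868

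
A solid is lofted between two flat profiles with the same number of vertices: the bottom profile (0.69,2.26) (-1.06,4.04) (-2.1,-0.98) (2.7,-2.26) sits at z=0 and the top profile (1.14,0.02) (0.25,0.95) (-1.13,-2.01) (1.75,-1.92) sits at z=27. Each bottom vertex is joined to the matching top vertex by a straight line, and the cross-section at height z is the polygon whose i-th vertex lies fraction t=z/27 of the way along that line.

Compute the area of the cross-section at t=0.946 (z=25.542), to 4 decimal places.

Cross-section at t=0.946: each vertex is (1-t)·p0[i] + t·p1[i].
  v1: (1-0.946)·(0.69,2.26) + 0.946·(1.14,0.02) = (1.1157,0.1410)
  v2: (1-0.946)·(-1.06,4.04) + 0.946·(0.25,0.95) = (0.1793,1.1169)
  v3: (1-0.946)·(-2.1,-0.98) + 0.946·(-1.13,-2.01) = (-1.1824,-1.9544)
  v4: (1-0.946)·(2.7,-2.26) + 0.946·(1.75,-1.92) = (1.8013,-1.9384)
Shoelace sum Σ(x_i·y_{i+1} − x_{i+1}·y_i):
  i=1: 1.1157·1.1169 − 0.1793·0.1410 = +1.2208 (running +1.2208)
  i=2: 0.1793·-1.9544 − -1.1824·1.1169 = +0.9702 (running +2.1910)
  i=3: -1.1824·-1.9384 − 1.8013·-1.9544 = +5.8123 (running +8.0033)
  i=4: 1.8013·0.1410 − 1.1157·-1.9384 = +2.4165 (running +10.4199)
Area = |Σ|/2 = |10.4199|/2 = 5.2099

Area at t=0.946: 5.2099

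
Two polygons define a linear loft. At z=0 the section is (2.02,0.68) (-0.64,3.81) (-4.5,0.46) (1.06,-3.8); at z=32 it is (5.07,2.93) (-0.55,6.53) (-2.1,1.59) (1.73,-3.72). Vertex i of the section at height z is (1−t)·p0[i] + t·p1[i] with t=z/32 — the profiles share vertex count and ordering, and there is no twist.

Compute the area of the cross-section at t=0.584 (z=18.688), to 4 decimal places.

Cross-section at t=0.584: each vertex is (1-t)·p0[i] + t·p1[i].
  v1: (1-0.584)·(2.02,0.68) + 0.584·(5.07,2.93) = (3.8012,1.9940)
  v2: (1-0.584)·(-0.64,3.81) + 0.584·(-0.55,6.53) = (-0.5874,5.3985)
  v3: (1-0.584)·(-4.5,0.46) + 0.584·(-2.1,1.59) = (-3.0984,1.1199)
  v4: (1-0.584)·(1.06,-3.8) + 0.584·(1.73,-3.72) = (1.4513,-3.7533)
Shoelace sum Σ(x_i·y_{i+1} − x_{i+1}·y_i):
  i=1: 3.8012·5.3985 − -0.5874·1.9940 = +21.6921 (running +21.6921)
  i=2: -0.5874·1.1199 − -3.0984·5.3985 = +16.0688 (running +37.7608)
  i=3: -3.0984·-3.7533 − 1.4513·1.1199 = +10.0038 (running +47.7647)
  i=4: 1.4513·1.9940 − 3.8012·-3.7533 = +17.1608 (running +64.9255)
Area = |Σ|/2 = |64.9255|/2 = 32.4627

Area at t=0.584: 32.4627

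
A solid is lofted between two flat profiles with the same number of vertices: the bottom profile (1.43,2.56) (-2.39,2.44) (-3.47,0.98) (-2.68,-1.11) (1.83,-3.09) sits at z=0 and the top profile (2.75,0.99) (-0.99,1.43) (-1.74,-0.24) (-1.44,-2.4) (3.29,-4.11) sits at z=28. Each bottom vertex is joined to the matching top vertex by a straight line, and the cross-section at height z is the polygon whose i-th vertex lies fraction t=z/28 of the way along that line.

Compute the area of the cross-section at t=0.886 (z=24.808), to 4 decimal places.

Cross-section at t=0.886: each vertex is (1-t)·p0[i] + t·p1[i].
  v1: (1-0.886)·(1.43,2.56) + 0.886·(2.75,0.99) = (2.5995,1.1690)
  v2: (1-0.886)·(-2.39,2.44) + 0.886·(-0.99,1.43) = (-1.1496,1.5451)
  v3: (1-0.886)·(-3.47,0.98) + 0.886·(-1.74,-0.24) = (-1.9372,-0.1009)
  v4: (1-0.886)·(-2.68,-1.11) + 0.886·(-1.44,-2.4) = (-1.5814,-2.2529)
  v5: (1-0.886)·(1.83,-3.09) + 0.886·(3.29,-4.11) = (3.1236,-3.9937)
Shoelace sum Σ(x_i·y_{i+1} − x_{i+1}·y_i):
  i=1: 2.5995·1.5451 − -1.1496·1.1690 = +5.3605 (running +5.3605)
  i=2: -1.1496·-0.1009 − -1.9372·1.5451 = +3.1093 (running +8.4698)
  i=3: -1.9372·-2.2529 − -1.5814·-0.1009 = +4.2048 (running +12.6746)
  i=4: -1.5814·-3.9937 − 3.1236·-2.2529 = +13.3527 (running +26.0273)
  i=5: 3.1236·1.1690 − 2.5995·-3.9937 = +14.0331 (running +40.0605)
Area = |Σ|/2 = |40.0605|/2 = 20.0302

Area at t=0.886: 20.0302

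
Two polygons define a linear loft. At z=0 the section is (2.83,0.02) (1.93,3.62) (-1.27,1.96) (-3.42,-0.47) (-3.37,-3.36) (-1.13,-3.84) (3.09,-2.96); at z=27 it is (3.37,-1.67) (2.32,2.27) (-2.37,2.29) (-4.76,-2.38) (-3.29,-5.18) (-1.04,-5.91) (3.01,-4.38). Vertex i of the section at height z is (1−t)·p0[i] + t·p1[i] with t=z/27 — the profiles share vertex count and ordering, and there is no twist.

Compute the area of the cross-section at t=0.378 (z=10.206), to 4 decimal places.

Cross-section at t=0.378: each vertex is (1-t)·p0[i] + t·p1[i].
  v1: (1-0.378)·(2.83,0.02) + 0.378·(3.37,-1.67) = (3.0341,-0.6188)
  v2: (1-0.378)·(1.93,3.62) + 0.378·(2.32,2.27) = (2.0774,3.1097)
  v3: (1-0.378)·(-1.27,1.96) + 0.378·(-2.37,2.29) = (-1.6858,2.0847)
  v4: (1-0.378)·(-3.42,-0.47) + 0.378·(-4.76,-2.38) = (-3.9265,-1.1920)
  v5: (1-0.378)·(-3.37,-3.36) + 0.378·(-3.29,-5.18) = (-3.3398,-4.0480)
  v6: (1-0.378)·(-1.13,-3.84) + 0.378·(-1.04,-5.91) = (-1.0960,-4.6225)
  v7: (1-0.378)·(3.09,-2.96) + 0.378·(3.01,-4.38) = (3.0598,-3.4968)
Shoelace sum Σ(x_i·y_{i+1} − x_{i+1}·y_i):
  i=1: 3.0341·3.1097 − 2.0774·-0.6188 = +10.7208 (running +10.7208)
  i=2: 2.0774·2.0847 − -1.6858·3.1097 = +9.5732 (running +20.2940)
  i=3: -1.6858·-1.1920 − -3.9265·2.0847 = +10.1952 (running +30.4892)
  i=4: -3.9265·-4.0480 − -3.3398·-1.1920 = +11.9135 (running +42.4026)
  i=5: -3.3398·-4.6225 − -1.0960·-4.0480 = +11.0014 (running +53.4041)
  i=6: -1.0960·-3.4968 − 3.0598·-4.6225 = +17.9760 (running +71.3801)
  i=7: 3.0598·-0.6188 − 3.0341·-3.4968 = +8.7161 (running +80.0962)
Area = |Σ|/2 = |80.0962|/2 = 40.0481

Area at t=0.378: 40.0481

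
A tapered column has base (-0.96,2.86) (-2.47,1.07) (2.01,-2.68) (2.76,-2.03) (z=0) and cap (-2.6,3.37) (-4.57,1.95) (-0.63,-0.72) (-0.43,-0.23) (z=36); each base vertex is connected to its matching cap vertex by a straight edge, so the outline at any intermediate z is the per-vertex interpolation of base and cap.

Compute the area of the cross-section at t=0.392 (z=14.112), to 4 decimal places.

Cross-section at t=0.392: each vertex is (1-t)·p0[i] + t·p1[i].
  v1: (1-0.392)·(-0.96,2.86) + 0.392·(-2.6,3.37) = (-1.6029,3.0599)
  v2: (1-0.392)·(-2.47,1.07) + 0.392·(-4.57,1.95) = (-3.2932,1.4150)
  v3: (1-0.392)·(2.01,-2.68) + 0.392·(-0.63,-0.72) = (0.9751,-1.9117)
  v4: (1-0.392)·(2.76,-2.03) + 0.392·(-0.43,-0.23) = (1.5095,-1.3244)
Shoelace sum Σ(x_i·y_{i+1} − x_{i+1}·y_i):
  i=1: -1.6029·1.4150 − -3.2932·3.0599 = +7.8089 (running +7.8089)
  i=2: -3.2932·-1.9117 − 0.9751·1.4150 = +4.9158 (running +12.7247)
  i=3: 0.9751·-1.3244 − 1.5095·-1.9117 = +1.5943 (running +14.3190)
  i=4: 1.5095·3.0599 − -1.6029·-1.3244 = +2.4962 (running +16.8151)
Area = |Σ|/2 = |16.8151|/2 = 8.4076

Area at t=0.392: 8.4076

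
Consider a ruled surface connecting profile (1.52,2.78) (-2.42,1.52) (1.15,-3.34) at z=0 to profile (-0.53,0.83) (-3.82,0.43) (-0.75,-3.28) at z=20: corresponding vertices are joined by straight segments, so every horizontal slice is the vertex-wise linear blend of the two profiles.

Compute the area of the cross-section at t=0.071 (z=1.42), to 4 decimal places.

Cross-section at t=0.071: each vertex is (1-t)·p0[i] + t·p1[i].
  v1: (1-0.071)·(1.52,2.78) + 0.071·(-0.53,0.83) = (1.3744,2.6416)
  v2: (1-0.071)·(-2.42,1.52) + 0.071·(-3.82,0.43) = (-2.5194,1.4426)
  v3: (1-0.071)·(1.15,-3.34) + 0.071·(-0.75,-3.28) = (1.0151,-3.3357)
Shoelace sum Σ(x_i·y_{i+1} − x_{i+1}·y_i):
  i=1: 1.3744·1.4426 − -2.5194·2.6416 = +8.6379 (running +8.6379)
  i=2: -2.5194·-3.3357 − 1.0151·1.4426 = +6.9397 (running +15.5776)
  i=3: 1.0151·2.6416 − 1.3744·-3.3357 = +7.2662 (running +22.8438)
Area = |Σ|/2 = |22.8438|/2 = 11.4219

Area at t=0.071: 11.4219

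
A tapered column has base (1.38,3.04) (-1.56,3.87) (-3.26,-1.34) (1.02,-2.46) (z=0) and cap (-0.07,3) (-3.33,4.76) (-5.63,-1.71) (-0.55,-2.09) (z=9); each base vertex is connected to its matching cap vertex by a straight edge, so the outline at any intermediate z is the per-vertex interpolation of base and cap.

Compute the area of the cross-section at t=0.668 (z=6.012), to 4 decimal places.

Area at t=0.668: 23.7852

Cross-section at t=0.668: each vertex is (1-t)·p0[i] + t·p1[i].
  v1: (1-0.668)·(1.38,3.04) + 0.668·(-0.07,3) = (0.4114,3.0133)
  v2: (1-0.668)·(-1.56,3.87) + 0.668·(-3.33,4.76) = (-2.7424,4.4645)
  v3: (1-0.668)·(-3.26,-1.34) + 0.668·(-5.63,-1.71) = (-4.8432,-1.5872)
  v4: (1-0.668)·(1.02,-2.46) + 0.668·(-0.55,-2.09) = (-0.0288,-2.2128)
Shoelace sum Σ(x_i·y_{i+1} − x_{i+1}·y_i):
  i=1: 0.4114·4.4645 − -2.7424·3.0133 = +10.1002 (running +10.1002)
  i=2: -2.7424·-1.5872 − -4.8432·4.4645 = +25.9749 (running +36.0752)
  i=3: -4.8432·-2.2128 − -0.0288·-1.5872 = +10.6715 (running +46.7466)
  i=4: -0.0288·3.0133 − 0.4114·-2.2128 = +0.8237 (running +47.5703)
Area = |Σ|/2 = |47.5703|/2 = 23.7852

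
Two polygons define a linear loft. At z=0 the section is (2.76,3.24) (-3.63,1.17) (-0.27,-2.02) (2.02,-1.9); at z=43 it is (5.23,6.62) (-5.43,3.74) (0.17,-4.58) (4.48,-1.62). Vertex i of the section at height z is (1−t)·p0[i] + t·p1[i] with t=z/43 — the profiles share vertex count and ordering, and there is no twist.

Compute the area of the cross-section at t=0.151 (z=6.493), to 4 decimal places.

Cross-section at t=0.151: each vertex is (1-t)·p0[i] + t·p1[i].
  v1: (1-0.151)·(2.76,3.24) + 0.151·(5.23,6.62) = (3.1330,3.7504)
  v2: (1-0.151)·(-3.63,1.17) + 0.151·(-5.43,3.74) = (-3.9018,1.5581)
  v3: (1-0.151)·(-0.27,-2.02) + 0.151·(0.17,-4.58) = (-0.2036,-2.4066)
  v4: (1-0.151)·(2.02,-1.9) + 0.151·(4.48,-1.62) = (2.3915,-1.8577)
Shoelace sum Σ(x_i·y_{i+1} − x_{i+1}·y_i):
  i=1: 3.1330·1.5581 − -3.9018·3.7504 = +19.5146 (running +19.5146)
  i=2: -3.9018·-2.4066 − -0.2036·1.5581 = +9.7071 (running +29.2217)
  i=3: -0.2036·-1.8577 − 2.3915·-2.4066 = +6.1333 (running +35.3550)
  i=4: 2.3915·3.7504 − 3.1330·-1.8577 = +14.7891 (running +50.1441)
Area = |Σ|/2 = |50.1441|/2 = 25.0721

Area at t=0.151: 25.0721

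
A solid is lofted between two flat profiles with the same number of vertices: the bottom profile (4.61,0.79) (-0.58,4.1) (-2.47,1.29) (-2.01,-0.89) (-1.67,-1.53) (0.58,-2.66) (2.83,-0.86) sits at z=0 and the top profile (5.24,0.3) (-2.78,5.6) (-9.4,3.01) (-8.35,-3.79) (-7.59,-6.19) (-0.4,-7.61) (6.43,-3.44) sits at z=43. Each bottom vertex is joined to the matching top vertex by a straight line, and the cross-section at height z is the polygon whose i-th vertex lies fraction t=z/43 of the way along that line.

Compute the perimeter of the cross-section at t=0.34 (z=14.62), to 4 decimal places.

Cross-section at t=0.34: each vertex is (1-t)·p0[i] + t·p1[i].
  v1: (1-0.34)·(4.61,0.79) + 0.34·(5.24,0.3) = (4.8242,0.6234)
  v2: (1-0.34)·(-0.58,4.1) + 0.34·(-2.78,5.6) = (-1.3280,4.6100)
  v3: (1-0.34)·(-2.47,1.29) + 0.34·(-9.4,3.01) = (-4.8262,1.8748)
  v4: (1-0.34)·(-2.01,-0.89) + 0.34·(-8.35,-3.79) = (-4.1656,-1.8760)
  v5: (1-0.34)·(-1.67,-1.53) + 0.34·(-7.59,-6.19) = (-3.6828,-3.1144)
  v6: (1-0.34)·(0.58,-2.66) + 0.34·(-0.4,-7.61) = (0.2468,-4.3430)
  v7: (1-0.34)·(2.83,-0.86) + 0.34·(6.43,-3.44) = (4.0540,-1.7372)
Perimeter = Σ |v_{i+1} − v_i|:
  edge 1→2: √(-6.1522² + 3.9866²) = 7.3309 (running 7.3309)
  edge 2→3: √(-3.4982² + -2.7352²) = 4.4406 (running 11.7715)
  edge 3→4: √(0.6606² + -3.7508²) = 3.8085 (running 15.5800)
  edge 4→5: √(0.4828² + -1.2384²) = 1.3292 (running 16.9092)
  edge 5→6: √(3.9296² + -1.2286²) = 4.1172 (running 21.0264)
  edge 6→7: √(3.8072² + 2.6058²) = 4.6136 (running 25.6400)
  edge 7→1: √(0.7702² + 2.3606²) = 2.4831 (running 28.1230)
Perimeter = 28.1230

Perimeter at t=0.34: 28.1230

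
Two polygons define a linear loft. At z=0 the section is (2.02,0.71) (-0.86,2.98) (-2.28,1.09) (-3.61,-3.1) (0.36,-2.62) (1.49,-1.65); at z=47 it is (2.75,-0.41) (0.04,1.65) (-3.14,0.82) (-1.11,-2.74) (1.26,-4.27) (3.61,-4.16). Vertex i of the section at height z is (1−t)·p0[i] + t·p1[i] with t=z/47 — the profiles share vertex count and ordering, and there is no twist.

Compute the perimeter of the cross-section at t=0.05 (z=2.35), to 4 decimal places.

Cross-section at t=0.05: each vertex is (1-t)·p0[i] + t·p1[i].
  v1: (1-0.05)·(2.02,0.71) + 0.05·(2.75,-0.41) = (2.0565,0.6540)
  v2: (1-0.05)·(-0.86,2.98) + 0.05·(0.04,1.65) = (-0.8150,2.9135)
  v3: (1-0.05)·(-2.28,1.09) + 0.05·(-3.14,0.82) = (-2.3230,1.0765)
  v4: (1-0.05)·(-3.61,-3.1) + 0.05·(-1.11,-2.74) = (-3.4850,-3.0820)
  v5: (1-0.05)·(0.36,-2.62) + 0.05·(1.26,-4.27) = (0.4050,-2.7025)
  v6: (1-0.05)·(1.49,-1.65) + 0.05·(3.61,-4.16) = (1.5960,-1.7755)
Perimeter = Σ |v_{i+1} − v_i|:
  edge 1→2: √(-2.8715² + 2.2595²) = 3.6539 (running 3.6539)
  edge 2→3: √(-1.5080² + -1.8370²) = 2.3767 (running 6.0306)
  edge 3→4: √(-1.1620² + -4.1585²) = 4.3178 (running 10.3484)
  edge 4→5: √(3.8900² + 0.3795²) = 3.9085 (running 14.2568)
  edge 5→6: √(1.1910² + 0.9270²) = 1.5092 (running 15.7661)
  edge 6→1: √(0.4605² + 2.4295²) = 2.4728 (running 18.2388)
Perimeter = 18.2388

Perimeter at t=0.05: 18.2388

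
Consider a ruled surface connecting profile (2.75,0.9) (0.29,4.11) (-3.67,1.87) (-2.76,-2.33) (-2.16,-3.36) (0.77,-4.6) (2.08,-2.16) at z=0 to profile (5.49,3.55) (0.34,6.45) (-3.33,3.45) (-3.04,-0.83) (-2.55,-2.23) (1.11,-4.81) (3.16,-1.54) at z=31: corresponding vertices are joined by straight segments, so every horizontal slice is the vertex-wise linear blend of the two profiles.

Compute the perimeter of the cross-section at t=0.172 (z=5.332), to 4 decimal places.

Cross-section at t=0.172: each vertex is (1-t)·p0[i] + t·p1[i].
  v1: (1-0.172)·(2.75,0.9) + 0.172·(5.49,3.55) = (3.2213,1.3558)
  v2: (1-0.172)·(0.29,4.11) + 0.172·(0.34,6.45) = (0.2986,4.5125)
  v3: (1-0.172)·(-3.67,1.87) + 0.172·(-3.33,3.45) = (-3.6115,2.1418)
  v4: (1-0.172)·(-2.76,-2.33) + 0.172·(-3.04,-0.83) = (-2.8082,-2.0720)
  v5: (1-0.172)·(-2.16,-3.36) + 0.172·(-2.55,-2.23) = (-2.2271,-3.1656)
  v6: (1-0.172)·(0.77,-4.6) + 0.172·(1.11,-4.81) = (0.8285,-4.6361)
  v7: (1-0.172)·(2.08,-2.16) + 0.172·(3.16,-1.54) = (2.2658,-2.0534)
Perimeter = Σ |v_{i+1} − v_i|:
  edge 1→2: √(-2.9227² + 3.1567²) = 4.3019 (running 4.3019)
  edge 2→3: √(-3.9101² + -2.3707²) = 4.5727 (running 8.8746)
  edge 3→4: √(0.8034² + -4.2138²) = 4.2897 (running 13.1643)
  edge 4→5: √(0.5811² + -1.0936²) = 1.2384 (running 14.4027)
  edge 5→6: √(3.0556² + -1.4705²) = 3.3910 (running 17.7937)
  edge 6→7: √(1.4373² + 2.5828²) = 2.9557 (running 20.7494)
  edge 7→1: √(0.9555² + 3.4092²) = 3.5405 (running 24.2900)
Perimeter = 24.2900

Perimeter at t=0.172: 24.2900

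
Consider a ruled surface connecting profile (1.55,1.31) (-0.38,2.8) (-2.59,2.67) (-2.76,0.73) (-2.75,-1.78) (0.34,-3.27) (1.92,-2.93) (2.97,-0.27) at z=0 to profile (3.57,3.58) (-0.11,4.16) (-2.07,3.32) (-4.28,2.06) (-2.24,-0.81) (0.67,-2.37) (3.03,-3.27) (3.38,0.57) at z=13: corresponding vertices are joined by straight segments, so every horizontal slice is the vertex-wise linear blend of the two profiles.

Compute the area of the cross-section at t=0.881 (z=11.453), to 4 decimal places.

Cross-section at t=0.881: each vertex is (1-t)·p0[i] + t·p1[i].
  v1: (1-0.881)·(1.55,1.31) + 0.881·(3.57,3.58) = (3.3296,3.3099)
  v2: (1-0.881)·(-0.38,2.8) + 0.881·(-0.11,4.16) = (-0.1421,3.9982)
  v3: (1-0.881)·(-2.59,2.67) + 0.881·(-2.07,3.32) = (-2.1319,3.2426)
  v4: (1-0.881)·(-2.76,0.73) + 0.881·(-4.28,2.06) = (-4.0991,1.9017)
  v5: (1-0.881)·(-2.75,-1.78) + 0.881·(-2.24,-0.81) = (-2.3007,-0.9254)
  v6: (1-0.881)·(0.34,-3.27) + 0.881·(0.67,-2.37) = (0.6307,-2.4771)
  v7: (1-0.881)·(1.92,-2.93) + 0.881·(3.03,-3.27) = (2.8979,-3.2295)
  v8: (1-0.881)·(2.97,-0.27) + 0.881·(3.38,0.57) = (3.3312,0.4700)
Shoelace sum Σ(x_i·y_{i+1} − x_{i+1}·y_i):
  i=1: 3.3296·3.9982 − -0.1421·3.3099 = +13.7828 (running +13.7828)
  i=2: -0.1421·3.2426 − -2.1319·3.9982 = +8.0627 (running +21.8455)
  i=3: -2.1319·1.9017 − -4.0991·3.2426 = +9.2378 (running +31.0833)
  i=4: -4.0991·-0.9254 − -2.3007·1.9017 = +8.1687 (running +39.2520)
  i=5: -2.3007·-2.4771 − 0.6307·-0.9254 = +6.2827 (running +45.5347)
  i=6: 0.6307·-3.2295 − 2.8979·-2.4771 = +5.1414 (running +50.6762)
  i=7: 2.8979·0.4700 − 3.3312·-3.2295 = +12.1204 (running +62.7966)
  i=8: 3.3312·3.3099 − 3.3296·0.4700 = +9.4608 (running +72.2574)
Area = |Σ|/2 = |72.2574|/2 = 36.1287

Area at t=0.881: 36.1287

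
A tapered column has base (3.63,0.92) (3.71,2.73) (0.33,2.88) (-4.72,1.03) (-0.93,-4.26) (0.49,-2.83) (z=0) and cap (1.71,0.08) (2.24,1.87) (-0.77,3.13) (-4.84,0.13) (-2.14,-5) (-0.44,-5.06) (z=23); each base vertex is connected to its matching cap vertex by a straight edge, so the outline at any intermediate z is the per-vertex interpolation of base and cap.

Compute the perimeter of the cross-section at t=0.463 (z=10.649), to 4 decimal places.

Cross-section at t=0.463: each vertex is (1-t)·p0[i] + t·p1[i].
  v1: (1-0.463)·(3.63,0.92) + 0.463·(1.71,0.08) = (2.7410,0.5311)
  v2: (1-0.463)·(3.71,2.73) + 0.463·(2.24,1.87) = (3.0294,2.3318)
  v3: (1-0.463)·(0.33,2.88) + 0.463·(-0.77,3.13) = (-0.1793,2.9957)
  v4: (1-0.463)·(-4.72,1.03) + 0.463·(-4.84,0.13) = (-4.7756,0.6133)
  v5: (1-0.463)·(-0.93,-4.26) + 0.463·(-2.14,-5) = (-1.4902,-4.6026)
  v6: (1-0.463)·(0.49,-2.83) + 0.463·(-0.44,-5.06) = (0.0594,-3.8625)
Perimeter = Σ |v_{i+1} − v_i|:
  edge 1→2: √(0.2883² + 1.8007²) = 1.8237 (running 1.8237)
  edge 2→3: √(-3.2087² + 0.6639²) = 3.2767 (running 5.1003)
  edge 3→4: √(-4.5963² + -2.3824²) = 5.1770 (running 10.2774)
  edge 4→5: √(3.2853² + -5.2159²) = 6.1644 (running 16.4417)
  edge 5→6: √(1.5496² + 0.7401²) = 1.7173 (running 18.1590)
  edge 6→1: √(2.6816² + 4.3936²) = 5.1473 (running 23.3063)
Perimeter = 23.3063

Perimeter at t=0.463: 23.3063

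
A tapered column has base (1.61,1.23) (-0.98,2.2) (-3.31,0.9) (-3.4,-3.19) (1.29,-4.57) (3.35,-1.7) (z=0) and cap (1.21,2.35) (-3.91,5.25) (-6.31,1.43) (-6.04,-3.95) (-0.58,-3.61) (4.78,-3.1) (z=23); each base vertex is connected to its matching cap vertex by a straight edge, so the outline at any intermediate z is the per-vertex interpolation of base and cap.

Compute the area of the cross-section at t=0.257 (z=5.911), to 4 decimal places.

Cross-section at t=0.257: each vertex is (1-t)·p0[i] + t·p1[i].
  v1: (1-0.257)·(1.61,1.23) + 0.257·(1.21,2.35) = (1.5072,1.5178)
  v2: (1-0.257)·(-0.98,2.2) + 0.257·(-3.91,5.25) = (-1.7330,2.9839)
  v3: (1-0.257)·(-3.31,0.9) + 0.257·(-6.31,1.43) = (-4.0810,1.0362)
  v4: (1-0.257)·(-3.4,-3.19) + 0.257·(-6.04,-3.95) = (-4.0785,-3.3853)
  v5: (1-0.257)·(1.29,-4.57) + 0.257·(-0.58,-3.61) = (0.8094,-4.3233)
  v6: (1-0.257)·(3.35,-1.7) + 0.257·(4.78,-3.1) = (3.7175,-2.0598)
Shoelace sum Σ(x_i·y_{i+1} − x_{i+1}·y_i):
  i=1: 1.5072·2.9839 − -1.7330·1.5178 = +7.1277 (running +7.1277)
  i=2: -1.7330·1.0362 − -4.0810·2.9839 = +10.3813 (running +17.5090)
  i=3: -4.0810·-3.3853 − -4.0785·1.0362 = +18.0417 (running +35.5507)
  i=4: -4.0785·-4.3233 − 0.8094·-3.3853 = +20.3725 (running +55.9232)
  i=5: 0.8094·-2.0598 − 3.7175·-4.3233 = +14.4046 (running +70.3278)
  i=6: 3.7175·1.5178 − 1.5072·-2.0598 = +8.7471 (running +79.0749)
Area = |Σ|/2 = |79.0749|/2 = 39.5375

Area at t=0.257: 39.5375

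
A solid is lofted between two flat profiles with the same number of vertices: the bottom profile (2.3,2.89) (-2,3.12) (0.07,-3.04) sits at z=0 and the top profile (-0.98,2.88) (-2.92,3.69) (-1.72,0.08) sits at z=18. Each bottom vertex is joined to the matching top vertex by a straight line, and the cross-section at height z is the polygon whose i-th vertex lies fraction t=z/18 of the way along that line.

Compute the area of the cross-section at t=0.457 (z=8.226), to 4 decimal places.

Area at t=0.457: 7.6311

Cross-section at t=0.457: each vertex is (1-t)·p0[i] + t·p1[i].
  v1: (1-0.457)·(2.3,2.89) + 0.457·(-0.98,2.88) = (0.8010,2.8854)
  v2: (1-0.457)·(-2,3.12) + 0.457·(-2.92,3.69) = (-2.4204,3.3805)
  v3: (1-0.457)·(0.07,-3.04) + 0.457·(-1.72,0.08) = (-0.7480,-1.6142)
Shoelace sum Σ(x_i·y_{i+1} − x_{i+1}·y_i):
  i=1: 0.8010·3.3805 − -2.4204·2.8854 = +9.6919 (running +9.6919)
  i=2: -2.4204·-1.6142 − -0.7480·3.3805 = +6.4357 (running +16.1276)
  i=3: -0.7480·2.8854 − 0.8010·-1.6142 = -0.8654 (running +15.2622)
Area = |Σ|/2 = |15.2622|/2 = 7.6311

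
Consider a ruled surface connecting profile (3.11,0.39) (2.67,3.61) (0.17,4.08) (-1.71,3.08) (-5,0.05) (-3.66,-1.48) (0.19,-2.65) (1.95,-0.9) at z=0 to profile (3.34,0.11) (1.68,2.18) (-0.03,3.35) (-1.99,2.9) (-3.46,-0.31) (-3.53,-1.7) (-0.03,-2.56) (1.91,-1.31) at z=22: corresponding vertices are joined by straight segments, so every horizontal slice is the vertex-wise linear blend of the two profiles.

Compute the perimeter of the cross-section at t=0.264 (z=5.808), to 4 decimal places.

Perimeter at t=0.264: 21.5744

Cross-section at t=0.264: each vertex is (1-t)·p0[i] + t·p1[i].
  v1: (1-0.264)·(3.11,0.39) + 0.264·(3.34,0.11) = (3.1707,0.3161)
  v2: (1-0.264)·(2.67,3.61) + 0.264·(1.68,2.18) = (2.4086,3.2325)
  v3: (1-0.264)·(0.17,4.08) + 0.264·(-0.03,3.35) = (0.1172,3.8873)
  v4: (1-0.264)·(-1.71,3.08) + 0.264·(-1.99,2.9) = (-1.7839,3.0325)
  v5: (1-0.264)·(-5,0.05) + 0.264·(-3.46,-0.31) = (-4.5934,-0.0450)
  v6: (1-0.264)·(-3.66,-1.48) + 0.264·(-3.53,-1.7) = (-3.6257,-1.5381)
  v7: (1-0.264)·(0.19,-2.65) + 0.264·(-0.03,-2.56) = (0.1319,-2.6262)
  v8: (1-0.264)·(1.95,-0.9) + 0.264·(1.91,-1.31) = (1.9394,-1.0082)
Perimeter = Σ |v_{i+1} − v_i|:
  edge 1→2: √(-0.7621² + 2.9164²) = 3.0143 (running 3.0143)
  edge 2→3: √(-2.2914² + 0.6548²) = 2.3832 (running 5.3975)
  edge 3→4: √(-1.9011² + -0.8548²) = 2.0845 (running 7.4819)
  edge 4→5: √(-2.8095² + -3.0775²) = 4.1671 (running 11.6490)
  edge 5→6: √(0.9678² + -1.4930²) = 1.7792 (running 13.4283)
  edge 6→7: √(3.7576² + -1.0882²) = 3.9120 (running 17.3403)
  edge 7→8: √(1.8075² + 1.6180²) = 2.4259 (running 19.7662)
  edge 8→1: √(1.2313² + 1.3243²) = 1.8083 (running 21.5744)
Perimeter = 21.5744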